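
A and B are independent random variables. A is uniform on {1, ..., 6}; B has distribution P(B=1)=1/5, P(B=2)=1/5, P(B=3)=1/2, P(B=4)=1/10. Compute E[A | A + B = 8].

P(A + B = 8) = 2/15.
Summing A·P(x,y) over outcomes with A + B = 8 gives 41/60.
E[A | A + B = 8] = (41/60) / (2/15) = 41/8.

41/8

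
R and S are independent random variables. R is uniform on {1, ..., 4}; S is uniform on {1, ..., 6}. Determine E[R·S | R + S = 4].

Outcomes with R + S = 4: (1,3), (2,2), (3,1), each with probability 1/24.
E[R·S | R + S = 4] = (3 + 4 + 3) / 3 = 10/3.

10/3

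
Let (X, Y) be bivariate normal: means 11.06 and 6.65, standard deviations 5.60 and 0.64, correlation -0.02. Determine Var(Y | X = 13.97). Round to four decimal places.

0.4094

For a bivariate normal, Var(Y | X=x) = σ_Y²(1 − ρ²).
Var(Y | X=13.97) = (0.64)²·(1 − (-0.02)²) = 0.4096·0.9996 = 0.4094.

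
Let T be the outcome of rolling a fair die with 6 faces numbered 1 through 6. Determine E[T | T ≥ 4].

Given T ≥ 4, T is equally likely to be any of {4, 5, 6}.
E[T | T ≥ 4] = (4 + 5 + 6) / 3 = 5.

5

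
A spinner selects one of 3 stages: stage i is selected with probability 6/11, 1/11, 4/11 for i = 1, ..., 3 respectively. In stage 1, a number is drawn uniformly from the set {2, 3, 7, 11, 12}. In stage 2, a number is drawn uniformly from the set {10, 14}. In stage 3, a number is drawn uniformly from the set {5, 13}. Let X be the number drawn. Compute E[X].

E[X | stage 1] = (2+3+7+11+12)/5 = 7.
E[X | stage 2] = (10+14)/2 = 12.
E[X | stage 3] = (5+13)/2 = 9.
E[X] = (6/11)·(7) + (1/11)·(12) + (4/11)·(9) = 90/11.

90/11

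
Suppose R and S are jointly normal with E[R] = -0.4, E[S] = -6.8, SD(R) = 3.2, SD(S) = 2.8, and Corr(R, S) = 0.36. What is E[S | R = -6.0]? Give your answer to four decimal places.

For a bivariate normal, E[S | R=x] = μ_S + ρ·(σ_S/σ_R)·(x − μ_R).
E[S | R=-6.0] = -6.8 + (0.36)·(2.8/3.2)·(-6.0 − (-0.4)) = -6.8 + (0.315)·(-5.6) = -8.5640.

-8.5640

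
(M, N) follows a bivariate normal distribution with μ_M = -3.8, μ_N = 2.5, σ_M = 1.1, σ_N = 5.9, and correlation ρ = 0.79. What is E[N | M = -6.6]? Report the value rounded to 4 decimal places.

For a bivariate normal, E[N | M=x] = μ_N + ρ·(σ_N/σ_M)·(x − μ_M).
E[N | M=-6.6] = 2.5 + (0.79)·(5.9/1.1)·(-6.6 − (-3.8)) = 2.5 + (4.2373)·(-2.8) = -9.3644.

-9.3644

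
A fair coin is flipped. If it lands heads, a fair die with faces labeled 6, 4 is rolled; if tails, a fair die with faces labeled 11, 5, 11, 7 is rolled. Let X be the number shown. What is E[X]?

27/4

E[X | heads] = (6+4)/2 = 5.
E[X | tails] = (11+5+11+7)/4 = 17/2.
E[X] = (1/2)·(5) + (1/2)·(17/2) = 27/4.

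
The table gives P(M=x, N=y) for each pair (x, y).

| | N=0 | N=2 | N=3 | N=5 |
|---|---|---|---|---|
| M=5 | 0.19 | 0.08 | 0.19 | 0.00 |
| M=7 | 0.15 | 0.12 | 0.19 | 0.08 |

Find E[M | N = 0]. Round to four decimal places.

5.8824

P(N = 0) = 0.34.
Σ M·P over the event = 5·(0.19) + 7·(0.15) = 2.00.
E[M | N = 0] = (2.00) / (0.34) = 5.8824.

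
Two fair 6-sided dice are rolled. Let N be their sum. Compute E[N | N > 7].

28/3

P(N > 7) = 5/12.
Σ over the event: 8·5/36 + 9·1/9 + 10·1/12 + 11·1/18 + 12·1/36 = 35/9.
E[N | N > 7] = (35/9) / (5/12) = 28/3.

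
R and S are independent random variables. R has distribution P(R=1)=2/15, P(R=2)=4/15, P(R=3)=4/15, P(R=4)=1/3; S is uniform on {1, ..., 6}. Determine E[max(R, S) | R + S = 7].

P(R + S = 7) = 1/6.
Summing max(R,S)·P(x,y) over outcomes with R + S = 7 gives 34/45.
E[max(R, S) | R + S = 7] = (34/45) / (1/6) = 68/15.

68/15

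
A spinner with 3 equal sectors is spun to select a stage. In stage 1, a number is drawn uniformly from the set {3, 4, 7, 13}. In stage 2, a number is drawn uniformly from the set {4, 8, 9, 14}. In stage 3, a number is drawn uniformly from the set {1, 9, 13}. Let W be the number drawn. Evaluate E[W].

E[W | stage 1] = (3+4+7+13)/4 = 27/4.
E[W | stage 2] = (4+8+9+14)/4 = 35/4.
E[W | stage 3] = (1+9+13)/3 = 23/3.
By the law of total expectation,
E[W] = (1/3)·(27/4) + (1/3)·(35/4) + (1/3)·(23/3) = 139/18.

139/18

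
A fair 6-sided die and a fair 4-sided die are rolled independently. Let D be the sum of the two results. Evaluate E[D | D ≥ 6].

52/7

P(D ≥ 6) = 7/12.
Σ over the event: 6·1/6 + 7·1/6 + 8·1/8 + 9·1/12 + 10·1/24 = 13/3.
E[D | D ≥ 6] = (13/3) / (7/12) = 52/7.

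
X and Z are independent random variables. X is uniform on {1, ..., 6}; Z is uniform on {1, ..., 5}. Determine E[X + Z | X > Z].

7

P(X > Z) = 1/2.
Summing (X+Z)·P(x,y) over outcomes with X > Z gives 7/2.
E[X + Z | X > Z] = (7/2) / (1/2) = 7.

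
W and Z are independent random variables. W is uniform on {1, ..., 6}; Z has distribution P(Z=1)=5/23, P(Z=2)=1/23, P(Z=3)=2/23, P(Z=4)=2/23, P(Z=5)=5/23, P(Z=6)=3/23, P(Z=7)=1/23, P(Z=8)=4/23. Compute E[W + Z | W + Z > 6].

901/94

P(W + Z > 6) = 47/69.
Summing (W+Z)·P(x,y) over outcomes with W + Z > 6 gives 901/138.
E[W + Z | W + Z > 6] = (901/138) / (47/69) = 901/94.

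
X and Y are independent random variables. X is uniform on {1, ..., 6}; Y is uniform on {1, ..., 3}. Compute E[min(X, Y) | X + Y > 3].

P(X + Y > 3) = 5/6.
Summing min(X,Y)·P(x,y) over outcomes with X + Y > 3 gives 29/18.
E[min(X, Y) | X + Y > 3] = (29/18) / (5/6) = 29/15.

29/15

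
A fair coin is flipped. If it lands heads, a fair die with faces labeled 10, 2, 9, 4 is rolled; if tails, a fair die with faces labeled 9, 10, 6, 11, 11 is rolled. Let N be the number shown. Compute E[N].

E[N | heads] = (10+2+9+4)/4 = 25/4.
E[N | tails] = (9+10+6+11+11)/5 = 47/5.
By the law of total expectation,
E[N] = (1/2)·(25/4) + (1/2)·(47/5) = 313/40.

313/40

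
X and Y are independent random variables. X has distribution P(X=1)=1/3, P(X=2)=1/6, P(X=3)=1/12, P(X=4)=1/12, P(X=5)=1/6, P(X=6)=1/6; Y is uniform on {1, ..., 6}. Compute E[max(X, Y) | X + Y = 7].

16/3

P(X + Y = 7) = 1/6.
Summing max(X,Y)·P(x,y) over outcomes with X + Y = 7 gives 8/9.
E[max(X, Y) | X + Y = 7] = (8/9) / (1/6) = 16/3.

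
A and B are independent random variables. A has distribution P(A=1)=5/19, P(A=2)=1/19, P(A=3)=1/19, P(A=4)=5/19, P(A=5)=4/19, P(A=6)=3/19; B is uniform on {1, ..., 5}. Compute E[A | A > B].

34/7

P(A > B) = 49/95.
Summing A·P(x,y) over outcomes with A > B gives 238/95.
E[A | A > B] = (238/95) / (49/95) = 34/7.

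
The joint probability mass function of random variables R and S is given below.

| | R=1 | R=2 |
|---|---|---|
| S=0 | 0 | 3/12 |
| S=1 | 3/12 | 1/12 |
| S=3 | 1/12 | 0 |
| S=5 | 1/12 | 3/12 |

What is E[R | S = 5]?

P(S = 5) = 1/3.
Summing R·P(R=x,S=y) over the conditioning event gives 7/12.
E[R | S = 5] = (7/12) / (1/3) = 7/4.

7/4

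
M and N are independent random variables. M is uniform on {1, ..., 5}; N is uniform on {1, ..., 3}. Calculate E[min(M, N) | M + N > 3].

P(M + N > 3) = 4/5.
Summing min(M,N)·P(x,y) over outcomes with M + N > 3 gives 23/15.
E[min(M, N) | M + N > 3] = (23/15) / (4/5) = 23/12.

23/12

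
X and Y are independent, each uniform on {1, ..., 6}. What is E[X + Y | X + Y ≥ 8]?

28/3

P(X + Y ≥ 8) = 5/12.
Summing (X+Y)·P(x,y) over outcomes with X + Y ≥ 8 gives 35/9.
E[X + Y | X + Y ≥ 8] = (35/9) / (5/12) = 28/3.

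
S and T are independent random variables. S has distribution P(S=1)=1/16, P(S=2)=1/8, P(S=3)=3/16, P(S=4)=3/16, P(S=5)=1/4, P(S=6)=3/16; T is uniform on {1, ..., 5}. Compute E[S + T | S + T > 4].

15/2

P(S + T > 4) = 7/8.
Summing (S+T)·P(x,y) over outcomes with S + T > 4 gives 105/16.
E[S + T | S + T > 4] = (105/16) / (7/8) = 15/2.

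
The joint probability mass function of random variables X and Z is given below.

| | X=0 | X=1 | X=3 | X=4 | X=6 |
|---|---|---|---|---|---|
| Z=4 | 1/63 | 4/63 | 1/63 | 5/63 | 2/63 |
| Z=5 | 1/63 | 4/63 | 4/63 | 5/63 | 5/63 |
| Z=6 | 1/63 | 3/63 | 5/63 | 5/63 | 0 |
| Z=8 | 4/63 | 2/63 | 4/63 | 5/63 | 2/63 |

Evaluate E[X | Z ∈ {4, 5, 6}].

143/46

P(Z ∈ {4, 5, 6}) = 46/63.
Summing X·P(X=x,Z=y) over the conditioning event gives 143/63.
E[X | Z ∈ {4, 5, 6}] = (143/63) / (46/63) = 143/46.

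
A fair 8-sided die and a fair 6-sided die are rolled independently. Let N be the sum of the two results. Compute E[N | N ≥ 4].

P(N ≥ 4) = 15/16.
E[N | N ≥ 4] = (47/6) / (15/16) = 376/45.

376/45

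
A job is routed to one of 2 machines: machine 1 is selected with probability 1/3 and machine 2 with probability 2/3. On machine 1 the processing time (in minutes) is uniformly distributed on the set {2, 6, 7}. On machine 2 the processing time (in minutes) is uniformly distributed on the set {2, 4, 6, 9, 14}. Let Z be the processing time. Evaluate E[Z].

19/3

E[Z | machine 1] = (2+6+7)/3 = 5.
E[Z | machine 2] = (2+4+6+9+14)/5 = 7.
By the law of total expectation,
E[Z] = (1/3)·(5) + (2/3)·(7) = 19/3.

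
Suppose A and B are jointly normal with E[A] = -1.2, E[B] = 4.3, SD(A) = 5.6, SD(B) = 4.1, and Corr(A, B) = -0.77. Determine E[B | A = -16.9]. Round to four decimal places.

13.1509

For a bivariate normal, E[B | A=x] = μ_B + ρ·(σ_B/σ_A)·(x − μ_A).
E[B | A=-16.9] = 4.3 + (-0.77)·(4.1/5.6)·(-16.9 − (-1.2)) = 4.3 + (-0.56375)·(-15.7) = 13.1509.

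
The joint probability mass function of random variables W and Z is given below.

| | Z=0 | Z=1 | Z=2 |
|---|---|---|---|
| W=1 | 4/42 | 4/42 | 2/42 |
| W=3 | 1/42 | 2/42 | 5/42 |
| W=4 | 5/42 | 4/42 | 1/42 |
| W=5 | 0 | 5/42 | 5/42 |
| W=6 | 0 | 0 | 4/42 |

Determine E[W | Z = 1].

17/5

P(Z = 1) = 5/14.
Σ W·P over the event = 1·(4/42) + 3·(2/42) + 4·(4/42) + 5·(5/42) = 17/14.
E[W | Z = 1] = (17/14) / (5/14) = 17/5.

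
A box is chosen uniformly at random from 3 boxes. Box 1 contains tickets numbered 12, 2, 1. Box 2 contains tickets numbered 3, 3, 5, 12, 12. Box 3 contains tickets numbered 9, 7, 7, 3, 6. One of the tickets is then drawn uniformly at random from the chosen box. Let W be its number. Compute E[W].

E[W | box 1] = (12+2+1)/3 = 5.
E[W | box 2] = (3+3+5+12+12)/5 = 7.
E[W | box 3] = (9+7+7+3+6)/5 = 32/5.
By the law of total expectation,
E[W] = (1/3)·(5) + (1/3)·(7) + (1/3)·(32/5) = 92/15.

92/15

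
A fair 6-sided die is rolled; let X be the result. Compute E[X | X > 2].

9/2

Given X > 2, X is equally likely to be any of {3, 4, 5, 6}.
E[X | X > 2] = (3 + 4 + 5 + 6) / 4 = 9/2.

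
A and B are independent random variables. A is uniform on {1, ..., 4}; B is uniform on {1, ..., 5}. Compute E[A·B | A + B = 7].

34/3

Outcomes with A + B = 7: (2,5), (3,4), (4,3), each with probability 1/20.
E[A·B | A + B = 7] = (10 + 12 + 12) / 3 = 34/3.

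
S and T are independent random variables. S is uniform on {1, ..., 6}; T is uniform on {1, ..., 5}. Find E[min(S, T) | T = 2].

11/6

P(T = 2) = 1/5.
Summing min(S,T)·P(x,y) over outcomes with T = 2 gives 11/30.
E[min(S, T) | T = 2] = (11/30) / (1/5) = 11/6.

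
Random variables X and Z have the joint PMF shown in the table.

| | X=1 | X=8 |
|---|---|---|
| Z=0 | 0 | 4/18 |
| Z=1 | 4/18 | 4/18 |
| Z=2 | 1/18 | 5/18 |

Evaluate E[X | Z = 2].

P(Z = 2) = 1/3.
Σ X·P over the event = 1·(1/18) + 8·(5/18) = 41/18.
E[X | Z = 2] = (41/18) / (1/3) = 41/6.

41/6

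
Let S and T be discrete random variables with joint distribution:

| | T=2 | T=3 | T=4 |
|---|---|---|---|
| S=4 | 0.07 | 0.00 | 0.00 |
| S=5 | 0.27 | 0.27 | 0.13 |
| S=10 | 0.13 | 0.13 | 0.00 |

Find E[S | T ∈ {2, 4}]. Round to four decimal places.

P(T ∈ {2, 4}) = 0.60.
Σ S·P over the event = 4·(0.07) + 5·(0.27) + 5·(0.13) + 10·(0.13) = 3.58.
E[S | T ∈ {2, 4}] = (3.58) / (0.60) = 5.9667.

5.9667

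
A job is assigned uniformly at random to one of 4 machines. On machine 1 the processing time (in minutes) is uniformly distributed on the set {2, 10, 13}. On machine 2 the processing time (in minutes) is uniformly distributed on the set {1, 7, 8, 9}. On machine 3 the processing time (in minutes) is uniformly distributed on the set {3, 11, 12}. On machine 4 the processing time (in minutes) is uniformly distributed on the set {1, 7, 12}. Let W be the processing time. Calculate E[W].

E[W | machine 1] = (2+10+13)/3 = 25/3.
E[W | machine 2] = (1+7+8+9)/4 = 25/4.
E[W | machine 3] = (3+11+12)/3 = 26/3.
E[W | machine 4] = (1+7+12)/3 = 20/3.
E[W] = (1/4)·(25/3) + (1/4)·(25/4) + (1/4)·(26/3) + (1/4)·(20/3) = 359/48.

359/48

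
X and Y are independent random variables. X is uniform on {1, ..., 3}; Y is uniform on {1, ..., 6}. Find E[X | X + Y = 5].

2

P(X + Y = 5) = 1/6.
Summing X·P(x,y) over outcomes with X + Y = 5 gives 1/3.
E[X | X + Y = 5] = (1/3) / (1/6) = 2.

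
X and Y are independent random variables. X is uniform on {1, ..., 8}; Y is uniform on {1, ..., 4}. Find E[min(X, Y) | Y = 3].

Outcomes with Y = 3: (1,3), (2,3), (3,3), (4,3), (5,3), (6,3), (7,3), (8,3), each with probability 1/32.
E[min(X, Y) | Y = 3] = (1 + 2 + 3 + 3 + 3 + 3 + 3 + 3) / 8 = 21/8.

21/8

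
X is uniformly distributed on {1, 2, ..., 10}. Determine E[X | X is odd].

5

Given X is odd, X is equally likely to be any of {1, 3, 5, 7, 9}.
E[X | X is odd] = (1 + 3 + 5 + 7 + 9) / 5 = 5.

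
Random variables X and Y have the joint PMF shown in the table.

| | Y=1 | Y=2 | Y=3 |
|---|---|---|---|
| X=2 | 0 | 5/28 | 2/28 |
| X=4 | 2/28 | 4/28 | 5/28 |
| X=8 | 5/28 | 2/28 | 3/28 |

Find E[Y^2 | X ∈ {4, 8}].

103/21

P(X ∈ {4, 8}) = 3/4.
Σ Y^2·P over the event = 1·(2/28) + 4·(4/28) + 9·(5/28) + 1·(5/28) + 4·(2/28) + 9·(3/28) = 103/28.
E[Y^2 | X ∈ {4, 8}] = (103/28) / (3/4) = 103/21.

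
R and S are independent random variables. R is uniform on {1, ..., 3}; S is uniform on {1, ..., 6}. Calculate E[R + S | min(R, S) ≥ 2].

Outcomes with min(R, S) ≥ 2: (2,2), (2,3), (2,4), (2,5), (2,6), (3,2), (3,3), (3,4), (3,5), (3,6), each with probability 1/18.
E[R + S | min(R, S) ≥ 2] = (4 + 5 + 6 + 7 + 8 + 5 + 6 + 7 + 8 + 9) / 10 = 13/2.

13/2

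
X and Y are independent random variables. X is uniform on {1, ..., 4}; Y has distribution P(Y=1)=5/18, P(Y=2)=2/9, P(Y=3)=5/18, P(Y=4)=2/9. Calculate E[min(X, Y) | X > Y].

23/14

P(X > Y) = 7/18.
Summing min(X,Y)·P(x,y) over outcomes with X > Y gives 23/36.
E[min(X, Y) | X > Y] = (23/36) / (7/18) = 23/14.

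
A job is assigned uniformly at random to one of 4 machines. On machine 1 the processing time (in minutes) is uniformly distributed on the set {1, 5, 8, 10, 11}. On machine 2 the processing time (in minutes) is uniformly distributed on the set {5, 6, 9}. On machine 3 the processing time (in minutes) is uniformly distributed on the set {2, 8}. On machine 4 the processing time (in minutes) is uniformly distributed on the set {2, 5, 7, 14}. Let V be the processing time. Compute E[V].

E[V | machine 1] = (1+5+8+10+11)/5 = 7.
E[V | machine 2] = (5+6+9)/3 = 20/3.
E[V | machine 3] = (2+8)/2 = 5.
E[V | machine 4] = (2+5+7+14)/4 = 7.
E[V] = (1/4)·(7) + (1/4)·(20/3) + (1/4)·(5) + (1/4)·(7) = 77/12.

77/12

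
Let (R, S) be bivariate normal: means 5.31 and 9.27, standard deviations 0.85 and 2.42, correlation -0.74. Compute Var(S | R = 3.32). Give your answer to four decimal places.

2.6494

For a bivariate normal, Var(S | R=x) = σ_S²(1 − ρ²).
Var(S | R=3.32) = (2.42)²·(1 − (-0.74)²) = 5.8564·0.4524 = 2.6494.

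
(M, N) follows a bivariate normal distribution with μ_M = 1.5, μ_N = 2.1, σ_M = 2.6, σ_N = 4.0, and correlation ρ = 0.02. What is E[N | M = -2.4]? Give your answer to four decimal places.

1.9800

For a bivariate normal, E[N | M=x] = μ_N + ρ·(σ_N/σ_M)·(x − μ_M).
E[N | M=-2.4] = 2.1 + (0.02)·(4.0/2.6)·(-2.4 − (1.5)) = 2.1 + (0.030769)·(-3.9) = 1.9800.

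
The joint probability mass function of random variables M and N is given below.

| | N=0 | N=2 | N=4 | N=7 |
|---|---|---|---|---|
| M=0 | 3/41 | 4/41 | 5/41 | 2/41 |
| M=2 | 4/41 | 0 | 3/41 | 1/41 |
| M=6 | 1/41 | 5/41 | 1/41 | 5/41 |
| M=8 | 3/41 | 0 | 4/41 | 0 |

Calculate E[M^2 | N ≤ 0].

244/11

P(N ≤ 0) = 11/41.
Σ M^2·P over the event = 0·(3/41) + 4·(4/41) + 36·(1/41) + 64·(3/41) = 244/41.
E[M^2 | N ≤ 0] = (244/41) / (11/41) = 244/11.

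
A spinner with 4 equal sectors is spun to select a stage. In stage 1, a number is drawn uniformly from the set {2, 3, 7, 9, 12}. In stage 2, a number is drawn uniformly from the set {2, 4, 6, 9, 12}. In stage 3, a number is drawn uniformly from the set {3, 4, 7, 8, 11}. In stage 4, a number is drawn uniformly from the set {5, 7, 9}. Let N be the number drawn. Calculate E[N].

67/10

E[N | stage 1] = (2+3+7+9+12)/5 = 33/5.
E[N | stage 2] = (2+4+6+9+12)/5 = 33/5.
E[N | stage 3] = (3+4+7+8+11)/5 = 33/5.
E[N | stage 4] = (5+7+9)/3 = 7.
By the law of total expectation,
E[N] = (1/4)·(33/5) + (1/4)·(33/5) + (1/4)·(33/5) + (1/4)·(7) = 67/10.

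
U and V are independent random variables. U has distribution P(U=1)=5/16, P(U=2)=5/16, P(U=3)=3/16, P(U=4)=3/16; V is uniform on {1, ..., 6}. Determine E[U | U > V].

P(U > V) = 5/24.
Summing U·P(x,y) over outcomes with U > V gives 2/3.
E[U | U > V] = (2/3) / (5/24) = 16/5.

16/5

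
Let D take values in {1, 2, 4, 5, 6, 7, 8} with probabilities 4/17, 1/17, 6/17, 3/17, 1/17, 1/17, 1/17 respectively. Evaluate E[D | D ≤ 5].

45/14

P(D ≤ 5) = 14/17.
Σ over the event: 1·4/17 + 2·1/17 + 4·6/17 + 5·3/17 = 45/17.
E[D | D ≤ 5] = (45/17) / (14/17) = 45/14.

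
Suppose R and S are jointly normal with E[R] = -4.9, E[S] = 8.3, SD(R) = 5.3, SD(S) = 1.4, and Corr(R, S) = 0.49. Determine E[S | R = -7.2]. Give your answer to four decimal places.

The regression of S on R has slope ρ·σ_S/σ_R and passes through (μ_R, μ_S).
E[S | R=-7.2] = 8.3 + (0.49)·(1.4/5.3)·(-7.2 − (-4.9)) = 8.3 + (0.12943)·(-2.3) = 8.0023.

8.0023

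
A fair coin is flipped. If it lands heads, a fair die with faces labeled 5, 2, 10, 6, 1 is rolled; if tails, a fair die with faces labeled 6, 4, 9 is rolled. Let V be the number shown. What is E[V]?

E[V | heads] = (5+2+10+6+1)/5 = 24/5.
E[V | tails] = (6+4+9)/3 = 19/3.
By the law of total expectation,
E[V] = (1/2)·(24/5) + (1/2)·(19/3) = 167/30.

167/30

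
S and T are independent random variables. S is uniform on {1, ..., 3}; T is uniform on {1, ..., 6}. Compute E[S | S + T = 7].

2

Outcomes with S + T = 7: (1,6), (2,5), (3,4), each with probability 1/18.
E[S | S + T = 7] = (1 + 2 + 3) / 3 = 2.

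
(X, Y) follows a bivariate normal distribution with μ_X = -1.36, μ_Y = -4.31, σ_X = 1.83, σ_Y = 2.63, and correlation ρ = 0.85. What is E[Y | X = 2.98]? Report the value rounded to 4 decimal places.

0.9917

For a bivariate normal, E[Y | X=x] = μ_Y + ρ·(σ_Y/σ_X)·(x − μ_X).
E[Y | X=2.98] = -4.31 + (0.85)·(2.63/1.83)·(2.98 − (-1.36)) = -4.31 + (1.2216)·(4.34) = 0.9917.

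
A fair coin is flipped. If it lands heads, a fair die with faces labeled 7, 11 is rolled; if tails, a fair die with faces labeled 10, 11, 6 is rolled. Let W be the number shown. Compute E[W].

E[W | heads] = (7+11)/2 = 9.
E[W | tails] = (10+11+6)/3 = 9.
E[W] = (1/2)·(9) + (1/2)·(9) = 9.

9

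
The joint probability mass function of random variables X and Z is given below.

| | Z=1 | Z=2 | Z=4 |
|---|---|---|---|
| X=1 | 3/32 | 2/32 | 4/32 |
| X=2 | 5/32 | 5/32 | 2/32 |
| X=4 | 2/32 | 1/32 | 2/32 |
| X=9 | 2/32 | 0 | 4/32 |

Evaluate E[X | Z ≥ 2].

17/5

P(Z ≥ 2) = 5/8.
Σ X·P over the event = 1·(2/32) + 1·(4/32) + 2·(5/32) + 2·(2/32) + 4·(1/32) + 4·(2/32) + 9·(4/32) = 17/8.
E[X | Z ≥ 2] = (17/8) / (5/8) = 17/5.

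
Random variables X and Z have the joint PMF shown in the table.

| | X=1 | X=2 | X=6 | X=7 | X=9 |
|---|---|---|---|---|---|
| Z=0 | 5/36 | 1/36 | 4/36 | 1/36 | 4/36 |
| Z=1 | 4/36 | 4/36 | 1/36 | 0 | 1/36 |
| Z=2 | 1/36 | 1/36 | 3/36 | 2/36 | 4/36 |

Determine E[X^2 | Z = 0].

P(Z = 0) = 5/12.
Σ X^2·P over the event = 1·(5/36) + 4·(1/36) + 36·(4/36) + 49·(1/36) + 81·(4/36) = 263/18.
E[X^2 | Z = 0] = (263/18) / (5/12) = 526/15.

526/15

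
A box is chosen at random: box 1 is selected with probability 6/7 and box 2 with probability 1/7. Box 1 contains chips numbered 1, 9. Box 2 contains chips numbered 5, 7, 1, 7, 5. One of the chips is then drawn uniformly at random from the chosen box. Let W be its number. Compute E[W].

5

E[W | box 1] = (1+9)/2 = 5.
E[W | box 2] = (5+7+1+7+5)/5 = 5.
E[W] = (6/7)·(5) + (1/7)·(5) = 5.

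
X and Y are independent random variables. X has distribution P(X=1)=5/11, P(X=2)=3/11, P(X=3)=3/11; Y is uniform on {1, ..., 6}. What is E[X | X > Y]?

8/3

P(X > Y) = 3/22.
Summing X·P(x,y) over outcomes with X > Y gives 4/11.
E[X | X > Y] = (4/11) / (3/22) = 8/3.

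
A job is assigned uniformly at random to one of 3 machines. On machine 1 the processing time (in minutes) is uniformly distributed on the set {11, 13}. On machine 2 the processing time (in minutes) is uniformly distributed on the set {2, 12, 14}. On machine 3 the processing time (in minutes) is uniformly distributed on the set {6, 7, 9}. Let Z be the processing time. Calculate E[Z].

E[Z | machine 1] = (11+13)/2 = 12.
E[Z | machine 2] = (2+12+14)/3 = 28/3.
E[Z | machine 3] = (6+7+9)/3 = 22/3.
By the law of total expectation,
E[Z] = (1/3)·(12) + (1/3)·(28/3) + (1/3)·(22/3) = 86/9.

86/9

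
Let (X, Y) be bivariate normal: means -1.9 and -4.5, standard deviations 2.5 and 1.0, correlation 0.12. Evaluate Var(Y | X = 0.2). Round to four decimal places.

For a bivariate normal, Var(Y | X=x) = σ_Y²(1 − ρ²).
Var(Y | X=0.2) = (1.0)²·(1 − (0.12)²) = 1·0.9856 = 0.9856.

0.9856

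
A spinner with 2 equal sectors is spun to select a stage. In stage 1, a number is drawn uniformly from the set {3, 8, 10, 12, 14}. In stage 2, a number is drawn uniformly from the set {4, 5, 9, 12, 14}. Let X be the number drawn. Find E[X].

91/10

E[X | stage 1] = (3+8+10+12+14)/5 = 47/5.
E[X | stage 2] = (4+5+9+12+14)/5 = 44/5.
E[X] = (1/2)·(47/5) + (1/2)·(44/5) = 91/10.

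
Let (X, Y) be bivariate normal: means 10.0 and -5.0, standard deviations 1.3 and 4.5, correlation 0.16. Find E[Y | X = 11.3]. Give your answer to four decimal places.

-4.2800

The regression of Y on X has slope ρ·σ_Y/σ_X and passes through (μ_X, μ_Y).
E[Y | X=11.3] = -5.0 + (0.16)·(4.5/1.3)·(11.3 − (10.0)) = -5.0 + (0.55385)·(1.3) = -4.2800.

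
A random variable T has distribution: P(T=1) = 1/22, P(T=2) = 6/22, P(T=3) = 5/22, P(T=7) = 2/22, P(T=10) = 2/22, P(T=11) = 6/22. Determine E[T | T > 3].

10

P(T > 3) = 5/11.
Σ over the event: 7·1/11 + 10·1/11 + 11·3/11 = 50/11.
E[T | T > 3] = (50/11) / (5/11) = 10.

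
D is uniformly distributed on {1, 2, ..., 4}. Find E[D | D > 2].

Given D > 2, D is equally likely to be any of {3, 4}.
E[D | D > 2] = (3 + 4) / 2 = 7/2.

7/2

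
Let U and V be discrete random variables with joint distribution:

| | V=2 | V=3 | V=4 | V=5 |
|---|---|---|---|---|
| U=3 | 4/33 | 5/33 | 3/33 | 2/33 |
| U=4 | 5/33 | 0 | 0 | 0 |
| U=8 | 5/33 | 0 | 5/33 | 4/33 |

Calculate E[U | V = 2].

36/7

P(V = 2) = 14/33.
Σ U·P over the event = 3·(4/33) + 4·(5/33) + 8·(5/33) = 24/11.
E[U | V = 2] = (24/11) / (14/33) = 36/7.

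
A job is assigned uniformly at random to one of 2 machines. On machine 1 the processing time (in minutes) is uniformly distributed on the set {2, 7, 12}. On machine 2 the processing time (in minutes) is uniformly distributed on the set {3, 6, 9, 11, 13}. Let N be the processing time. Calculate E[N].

E[N | machine 1] = (2+7+12)/3 = 7.
E[N | machine 2] = (3+6+9+11+13)/5 = 42/5.
E[N] = (1/2)·(7) + (1/2)·(42/5) = 77/10.

77/10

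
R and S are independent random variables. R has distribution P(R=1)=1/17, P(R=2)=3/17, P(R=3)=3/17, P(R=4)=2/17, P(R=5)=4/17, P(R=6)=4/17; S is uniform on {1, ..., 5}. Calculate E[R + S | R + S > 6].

430/51

P(R + S > 6) = 3/5.
Summing (R+S)·P(x,y) over outcomes with R + S > 6 gives 86/17.
E[R + S | R + S > 6] = (86/17) / (3/5) = 430/51.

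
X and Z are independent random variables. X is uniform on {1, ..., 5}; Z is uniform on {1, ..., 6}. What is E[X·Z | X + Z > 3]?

310/27

P(X + Z > 3) = 9/10.
Summing XZ·P(x,y) over outcomes with X + Z > 3 gives 31/3.
E[X·Z | X + Z > 3] = (31/3) / (9/10) = 310/27.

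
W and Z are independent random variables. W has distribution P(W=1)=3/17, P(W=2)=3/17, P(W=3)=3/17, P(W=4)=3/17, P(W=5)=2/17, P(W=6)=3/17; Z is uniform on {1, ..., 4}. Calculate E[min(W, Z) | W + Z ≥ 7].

26/9

P(W + Z ≥ 7) = 27/68.
Summing min(W,Z)·P(x,y) over outcomes with W + Z ≥ 7 gives 39/34.
E[min(W, Z) | W + Z ≥ 7] = (39/34) / (27/68) = 26/9.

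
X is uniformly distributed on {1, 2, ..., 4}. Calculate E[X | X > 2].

7/2

Given X > 2, X is equally likely to be any of {3, 4}.
E[X | X > 2] = (3 + 4) / 2 = 7/2.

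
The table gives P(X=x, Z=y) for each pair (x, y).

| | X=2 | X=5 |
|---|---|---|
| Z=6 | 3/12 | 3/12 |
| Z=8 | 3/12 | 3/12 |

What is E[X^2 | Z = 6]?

P(Z = 6) = 1/2.
Summing X^2·P(X=x,Z=y) over the conditioning event gives 29/4.
E[X^2 | Z = 6] = (29/4) / (1/2) = 29/2.

29/2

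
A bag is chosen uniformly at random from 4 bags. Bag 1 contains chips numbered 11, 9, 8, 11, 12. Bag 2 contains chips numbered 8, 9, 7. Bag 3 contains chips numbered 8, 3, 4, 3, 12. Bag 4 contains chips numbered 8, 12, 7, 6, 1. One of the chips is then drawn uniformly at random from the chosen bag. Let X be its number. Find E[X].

31/4

E[X | bag 1] = (11+9+8+11+12)/5 = 51/5.
E[X | bag 2] = (8+9+7)/3 = 8.
E[X | bag 3] = (8+3+4+3+12)/5 = 6.
E[X | bag 4] = (8+12+7+6+1)/5 = 34/5.
By the law of total expectation,
E[X] = (1/4)·(51/5) + (1/4)·(8) + (1/4)·(6) + (1/4)·(34/5) = 31/4.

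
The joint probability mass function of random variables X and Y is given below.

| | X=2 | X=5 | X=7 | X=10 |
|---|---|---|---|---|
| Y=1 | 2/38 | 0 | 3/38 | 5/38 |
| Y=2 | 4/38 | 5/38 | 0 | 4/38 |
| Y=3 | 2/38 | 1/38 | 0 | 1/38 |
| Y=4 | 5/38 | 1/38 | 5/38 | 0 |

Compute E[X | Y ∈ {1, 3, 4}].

P(Y ∈ {1, 3, 4}) = 25/38.
Summing X·P(X=x,Y=y) over the conditioning event gives 72/19.
E[X | Y ∈ {1, 3, 4}] = (72/19) / (25/38) = 144/25.

144/25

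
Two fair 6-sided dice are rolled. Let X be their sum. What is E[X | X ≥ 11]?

34/3

P(X ≥ 11) = 1/12.
Σ over the event: 11·1/18 + 12·1/36 = 17/18.
E[X | X ≥ 11] = (17/18) / (1/12) = 34/3.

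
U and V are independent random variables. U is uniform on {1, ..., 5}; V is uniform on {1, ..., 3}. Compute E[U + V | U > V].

Outcomes with U > V: (2,1), (3,1), (3,2), (4,1), (4,2), (4,3), (5,1), (5,2), (5,3), each with probability 1/15.
E[U + V | U > V] = (3 + 4 + 5 + 5 + 6 + 7 + 6 + 7 + 8) / 9 = 17/3.

17/3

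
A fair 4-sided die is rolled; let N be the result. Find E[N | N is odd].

2

Given N is odd, N is equally likely to be any of {1, 3}.
E[N | N is odd] = (1 + 3) / 2 = 2.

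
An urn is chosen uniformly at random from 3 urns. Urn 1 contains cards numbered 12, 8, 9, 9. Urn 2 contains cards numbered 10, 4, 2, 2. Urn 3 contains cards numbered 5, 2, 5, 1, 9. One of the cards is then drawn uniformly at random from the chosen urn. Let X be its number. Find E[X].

E[X | urn 1] = (12+8+9+9)/4 = 19/2.
E[X | urn 2] = (10+4+2+2)/4 = 9/2.
E[X | urn 3] = (5+2+5+1+9)/5 = 22/5.
E[X] = (1/3)·(19/2) + (1/3)·(9/2) + (1/3)·(22/5) = 92/15.

92/15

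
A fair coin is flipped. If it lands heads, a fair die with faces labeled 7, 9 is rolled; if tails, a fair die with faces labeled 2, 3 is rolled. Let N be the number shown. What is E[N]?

21/4

E[N | heads] = (7+9)/2 = 8.
E[N | tails] = (2+3)/2 = 5/2.
E[N] = (1/2)·(8) + (1/2)·(5/2) = 21/4.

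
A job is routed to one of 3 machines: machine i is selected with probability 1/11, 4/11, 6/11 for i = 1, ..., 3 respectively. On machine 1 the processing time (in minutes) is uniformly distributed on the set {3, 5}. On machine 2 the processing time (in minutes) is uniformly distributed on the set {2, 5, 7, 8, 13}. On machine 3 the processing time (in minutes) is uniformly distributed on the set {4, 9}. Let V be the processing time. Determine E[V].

71/11

E[V | machine 1] = (3+5)/2 = 4.
E[V | machine 2] = (2+5+7+8+13)/5 = 7.
E[V | machine 3] = (4+9)/2 = 13/2.
By the law of total expectation,
E[V] = (1/11)·(4) + (4/11)·(7) + (6/11)·(13/2) = 71/11.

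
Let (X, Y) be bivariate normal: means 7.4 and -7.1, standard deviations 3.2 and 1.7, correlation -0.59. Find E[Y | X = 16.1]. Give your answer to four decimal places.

-9.8269

The regression of Y on X has slope ρ·σ_Y/σ_X and passes through (μ_X, μ_Y).
E[Y | X=16.1] = -7.1 + (-0.59)·(1.7/3.2)·(16.1 − (7.4)) = -7.1 + (-0.31344)·(8.7) = -9.8269.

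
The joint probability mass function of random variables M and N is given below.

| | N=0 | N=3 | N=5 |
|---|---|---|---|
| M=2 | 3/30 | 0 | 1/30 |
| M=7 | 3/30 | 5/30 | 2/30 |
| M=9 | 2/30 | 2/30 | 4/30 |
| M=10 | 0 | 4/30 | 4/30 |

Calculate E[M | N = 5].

P(N = 5) = 11/30.
Σ M·P over the event = 2·(1/30) + 7·(2/30) + 9·(4/30) + 10·(4/30) = 46/15.
E[M | N = 5] = (46/15) / (11/30) = 92/11.

92/11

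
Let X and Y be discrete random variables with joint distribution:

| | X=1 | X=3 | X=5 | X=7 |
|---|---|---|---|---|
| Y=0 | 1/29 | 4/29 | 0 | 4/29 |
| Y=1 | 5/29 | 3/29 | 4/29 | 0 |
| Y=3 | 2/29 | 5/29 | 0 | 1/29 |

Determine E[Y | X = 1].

P(X = 1) = 8/29.
Σ Y·P over the event = 0·(1/29) + 1·(5/29) + 3·(2/29) = 11/29.
E[Y | X = 1] = (11/29) / (8/29) = 11/8.

11/8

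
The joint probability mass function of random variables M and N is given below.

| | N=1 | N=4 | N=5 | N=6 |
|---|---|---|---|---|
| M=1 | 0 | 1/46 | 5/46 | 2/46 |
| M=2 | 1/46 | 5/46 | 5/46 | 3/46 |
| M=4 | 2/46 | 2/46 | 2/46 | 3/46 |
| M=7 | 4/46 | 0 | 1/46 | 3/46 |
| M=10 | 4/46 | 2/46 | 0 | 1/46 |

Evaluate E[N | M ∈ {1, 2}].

105/22

P(M ∈ {1, 2}) = 11/23.
Σ N·P over the event = 4·(1/46) + 5·(5/46) + 6·(2/46) + 1·(1/46) + 4·(5/46) + 5·(5/46) + 6·(3/46) = 105/46.
E[N | M ∈ {1, 2}] = (105/46) / (11/23) = 105/22.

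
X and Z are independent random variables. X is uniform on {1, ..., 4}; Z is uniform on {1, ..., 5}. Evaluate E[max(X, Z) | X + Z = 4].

8/3

P(X + Z = 4) = 3/20.
Summing max(X,Z)·P(x,y) over outcomes with X + Z = 4 gives 2/5.
E[max(X, Z) | X + Z = 4] = (2/5) / (3/20) = 8/3.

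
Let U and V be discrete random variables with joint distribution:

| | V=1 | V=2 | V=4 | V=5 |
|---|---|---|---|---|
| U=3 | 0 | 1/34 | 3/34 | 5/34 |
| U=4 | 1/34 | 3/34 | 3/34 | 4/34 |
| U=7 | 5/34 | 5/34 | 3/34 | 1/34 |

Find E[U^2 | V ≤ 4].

P(V ≤ 4) = 12/17.
Σ U^2·P over the event = 9·(1/34) + 9·(3/34) + 16·(1/34) + 16·(3/34) + 16·(3/34) + 49·(5/34) + 49·(5/34) + 49·(3/34) = 785/34.
E[U^2 | V ≤ 4] = (785/34) / (12/17) = 785/24.

785/24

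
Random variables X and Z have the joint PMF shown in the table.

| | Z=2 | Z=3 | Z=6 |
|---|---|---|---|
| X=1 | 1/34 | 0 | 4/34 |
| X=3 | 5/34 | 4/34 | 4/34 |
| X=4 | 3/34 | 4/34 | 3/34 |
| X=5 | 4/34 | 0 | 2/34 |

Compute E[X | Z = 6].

P(Z = 6) = 13/34.
Σ X·P over the event = 1·(4/34) + 3·(4/34) + 4·(3/34) + 5·(2/34) = 19/17.
E[X | Z = 6] = (19/17) / (13/34) = 38/13.

38/13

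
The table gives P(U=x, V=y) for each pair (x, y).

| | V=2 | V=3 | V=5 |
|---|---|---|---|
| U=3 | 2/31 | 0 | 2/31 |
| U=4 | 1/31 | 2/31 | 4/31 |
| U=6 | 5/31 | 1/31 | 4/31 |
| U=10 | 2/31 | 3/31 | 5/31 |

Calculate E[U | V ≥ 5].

P(V ≥ 5) = 15/31.
Σ U·P over the event = 3·(2/31) + 4·(4/31) + 6·(4/31) + 10·(5/31) = 96/31.
E[U | V ≥ 5] = (96/31) / (15/31) = 32/5.

32/5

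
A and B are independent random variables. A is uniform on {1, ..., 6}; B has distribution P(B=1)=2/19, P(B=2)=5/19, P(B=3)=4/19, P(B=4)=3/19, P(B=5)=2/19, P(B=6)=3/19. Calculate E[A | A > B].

47/10

P(A > B) = 25/57.
Summing A·P(x,y) over outcomes with A > B gives 235/114.
E[A | A > B] = (235/114) / (25/57) = 47/10.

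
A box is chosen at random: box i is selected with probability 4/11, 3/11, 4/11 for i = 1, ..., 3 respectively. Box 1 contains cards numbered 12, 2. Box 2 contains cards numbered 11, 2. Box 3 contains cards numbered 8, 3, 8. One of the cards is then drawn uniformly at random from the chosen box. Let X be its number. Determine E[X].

437/66

E[X | box 1] = (12+2)/2 = 7.
E[X | box 2] = (11+2)/2 = 13/2.
E[X | box 3] = (8+3+8)/3 = 19/3.
By the law of total expectation,
E[X] = (4/11)·(7) + (3/11)·(13/2) + (4/11)·(19/3) = 437/66.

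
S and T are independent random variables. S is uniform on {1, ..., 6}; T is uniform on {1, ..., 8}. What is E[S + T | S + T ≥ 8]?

P(S + T ≥ 8) = 9/16.
Summing (S+T)·P(x,y) over outcomes with S + T ≥ 8 gives 17/3.
E[S + T | S + T ≥ 8] = (17/3) / (9/16) = 272/27.

272/27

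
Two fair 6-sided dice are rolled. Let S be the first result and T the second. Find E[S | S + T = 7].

7/2

Outcomes with S + T = 7: (1,6), (2,5), (3,4), (4,3), (5,2), (6,1), each with probability 1/36.
E[S | S + T = 7] = (1 + 2 + 3 + 4 + 5 + 6) / 6 = 7/2.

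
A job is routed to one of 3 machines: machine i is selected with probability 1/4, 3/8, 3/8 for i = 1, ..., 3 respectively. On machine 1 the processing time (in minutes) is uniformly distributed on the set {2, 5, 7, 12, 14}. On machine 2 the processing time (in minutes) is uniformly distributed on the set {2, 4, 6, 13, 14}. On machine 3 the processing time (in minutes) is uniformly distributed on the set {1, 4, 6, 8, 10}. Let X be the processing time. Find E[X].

E[X | machine 1] = (2+5+7+12+14)/5 = 8.
E[X | machine 2] = (2+4+6+13+14)/5 = 39/5.
E[X | machine 3] = (1+4+6+8+10)/5 = 29/5.
E[X] = (1/4)·(8) + (3/8)·(39/5) + (3/8)·(29/5) = 71/10.

71/10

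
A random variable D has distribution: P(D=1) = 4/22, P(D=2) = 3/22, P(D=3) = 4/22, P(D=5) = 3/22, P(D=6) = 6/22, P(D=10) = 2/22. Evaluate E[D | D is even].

62/11

P(D is even) = 1/2.
Σ over the event: 2·3/22 + 6·3/11 + 10·1/11 = 31/11.
E[D | D is even] = (31/11) / (1/2) = 62/11.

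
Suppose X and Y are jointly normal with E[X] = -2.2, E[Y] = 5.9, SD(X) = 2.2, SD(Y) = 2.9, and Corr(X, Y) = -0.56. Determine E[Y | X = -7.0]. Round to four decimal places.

9.4433

E[Y | X=x] = μ_Y + ρ(σ_Y/σ_X)(x − μ_X) for jointly normal variables.
E[Y | X=-7.0] = 5.9 + (-0.56)·(2.9/2.2)·(-7.0 − (-2.2)) = 5.9 + (-0.73818)·(-4.8) = 9.4433.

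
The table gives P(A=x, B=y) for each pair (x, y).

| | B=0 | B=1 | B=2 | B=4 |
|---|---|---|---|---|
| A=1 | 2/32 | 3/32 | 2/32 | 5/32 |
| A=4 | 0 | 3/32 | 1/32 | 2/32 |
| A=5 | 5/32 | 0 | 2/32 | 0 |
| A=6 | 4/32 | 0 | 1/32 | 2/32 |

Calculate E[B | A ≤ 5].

44/25

P(A ≤ 5) = 25/32.
Summing B·P(A=x,B=y) over the conditioning event gives 11/8.
E[B | A ≤ 5] = (11/8) / (25/32) = 44/25.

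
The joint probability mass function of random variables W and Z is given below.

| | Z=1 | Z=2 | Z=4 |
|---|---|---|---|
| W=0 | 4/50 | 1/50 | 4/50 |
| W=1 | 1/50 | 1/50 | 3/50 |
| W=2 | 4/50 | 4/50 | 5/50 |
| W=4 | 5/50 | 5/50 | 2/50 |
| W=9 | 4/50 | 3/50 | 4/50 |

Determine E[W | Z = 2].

4

P(Z = 2) = 7/25.
Σ W·P over the event = 0·(1/50) + 1·(1/50) + 2·(4/50) + 4·(5/50) + 9·(3/50) = 28/25.
E[W | Z = 2] = (28/25) / (7/25) = 4.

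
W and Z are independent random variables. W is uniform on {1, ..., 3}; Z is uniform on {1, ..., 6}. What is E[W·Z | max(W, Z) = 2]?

8/3

Outcomes with max(W, Z) = 2: (1,2), (2,1), (2,2), each with probability 1/18.
E[W·Z | max(W, Z) = 2] = (2 + 2 + 4) / 3 = 8/3.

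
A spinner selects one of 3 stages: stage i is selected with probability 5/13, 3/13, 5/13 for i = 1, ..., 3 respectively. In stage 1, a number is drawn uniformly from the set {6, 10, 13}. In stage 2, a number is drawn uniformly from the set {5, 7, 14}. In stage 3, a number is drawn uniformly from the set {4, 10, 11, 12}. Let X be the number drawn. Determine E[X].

1447/156

E[X | stage 1] = (6+10+13)/3 = 29/3.
E[X | stage 2] = (5+7+14)/3 = 26/3.
E[X | stage 3] = (4+10+11+12)/4 = 37/4.
By the law of total expectation,
E[X] = (5/13)·(29/3) + (3/13)·(26/3) + (5/13)·(37/4) = 1447/156.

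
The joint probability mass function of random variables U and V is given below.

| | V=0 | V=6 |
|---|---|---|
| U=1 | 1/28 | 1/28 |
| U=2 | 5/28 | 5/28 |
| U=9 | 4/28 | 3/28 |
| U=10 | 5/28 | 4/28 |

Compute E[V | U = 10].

P(U = 10) = 9/28.
Σ V·P over the event = 0·(5/28) + 6·(4/28) = 6/7.
E[V | U = 10] = (6/7) / (9/28) = 8/3.

8/3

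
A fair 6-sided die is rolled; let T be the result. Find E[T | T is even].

4

Given T is even, T is equally likely to be any of {2, 4, 6}.
E[T | T is even] = (2 + 4 + 6) / 3 = 4.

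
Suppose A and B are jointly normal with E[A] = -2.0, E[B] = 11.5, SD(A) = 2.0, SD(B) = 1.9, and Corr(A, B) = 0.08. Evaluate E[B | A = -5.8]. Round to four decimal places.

The regression of B on A has slope ρ·σ_B/σ_A and passes through (μ_A, μ_B).
E[B | A=-5.8] = 11.5 + (0.08)·(1.9/2.0)·(-5.8 − (-2.0)) = 11.5 + (0.076)·(-3.8) = 11.2112.

11.2112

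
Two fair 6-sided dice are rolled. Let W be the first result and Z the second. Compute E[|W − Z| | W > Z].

7/3

P(W > Z) = 5/12.
Summing |W−Z|·P(x,y) over outcomes with W > Z gives 35/36.
E[|W − Z| | W > Z] = (35/36) / (5/12) = 7/3.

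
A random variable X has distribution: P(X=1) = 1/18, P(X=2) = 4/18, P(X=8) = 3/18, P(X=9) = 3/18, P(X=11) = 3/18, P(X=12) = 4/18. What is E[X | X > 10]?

P(X > 10) = 7/18.
Σ over the event: 11·1/6 + 12·2/9 = 9/2.
E[X | X > 10] = (9/2) / (7/18) = 81/7.

81/7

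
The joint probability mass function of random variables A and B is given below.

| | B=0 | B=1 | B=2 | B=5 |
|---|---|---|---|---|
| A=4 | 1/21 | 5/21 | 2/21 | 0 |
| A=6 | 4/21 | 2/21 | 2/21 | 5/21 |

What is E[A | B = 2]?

5

P(B = 2) = 4/21.
Summing A·P(A=x,B=y) over the conditioning event gives 20/21.
E[A | B = 2] = (20/21) / (4/21) = 5.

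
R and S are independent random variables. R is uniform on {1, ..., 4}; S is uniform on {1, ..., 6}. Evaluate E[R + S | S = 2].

Outcomes with S = 2: (1,2), (2,2), (3,2), (4,2), each with probability 1/24.
E[R + S | S = 2] = (3 + 4 + 5 + 6) / 4 = 9/2.

9/2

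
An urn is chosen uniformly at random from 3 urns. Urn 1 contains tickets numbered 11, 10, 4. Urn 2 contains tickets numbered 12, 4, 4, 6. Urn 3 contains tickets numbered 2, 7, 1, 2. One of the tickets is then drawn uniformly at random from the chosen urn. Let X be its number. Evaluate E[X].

107/18

E[X | urn 1] = (11+10+4)/3 = 25/3.
E[X | urn 2] = (12+4+4+6)/4 = 13/2.
E[X | urn 3] = (2+7+1+2)/4 = 3.
By the law of total expectation,
E[X] = (1/3)·(25/3) + (1/3)·(13/2) + (1/3)·(3) = 107/18.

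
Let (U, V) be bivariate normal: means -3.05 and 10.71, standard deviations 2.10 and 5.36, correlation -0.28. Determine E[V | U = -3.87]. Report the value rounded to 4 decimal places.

11.2960

The regression of V on U has slope ρ·σ_V/σ_U and passes through (μ_U, μ_V).
E[V | U=-3.87] = 10.71 + (-0.28)·(5.36/2.10)·(-3.87 − (-3.05)) = 10.71 + (-0.71467)·(-0.82) = 11.2960.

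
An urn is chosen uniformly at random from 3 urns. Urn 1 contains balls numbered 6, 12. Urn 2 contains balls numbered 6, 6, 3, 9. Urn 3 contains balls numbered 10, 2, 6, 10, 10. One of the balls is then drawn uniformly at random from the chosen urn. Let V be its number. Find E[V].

113/15

E[V | urn 1] = (6+12)/2 = 9.
E[V | urn 2] = (6+6+3+9)/4 = 6.
E[V | urn 3] = (10+2+6+10+10)/5 = 38/5.
E[V] = (1/3)·(9) + (1/3)·(6) + (1/3)·(38/5) = 113/15.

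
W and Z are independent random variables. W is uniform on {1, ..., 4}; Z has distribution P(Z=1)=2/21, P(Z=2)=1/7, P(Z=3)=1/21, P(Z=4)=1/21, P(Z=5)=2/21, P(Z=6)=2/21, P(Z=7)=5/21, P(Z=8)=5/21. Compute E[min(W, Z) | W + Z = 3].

1

P(W + Z = 3) = 5/84.
Summing min(W,Z)·P(x,y) over outcomes with W + Z = 3 gives 5/84.
E[min(W, Z) | W + Z = 3] = (5/84) / (5/84) = 1.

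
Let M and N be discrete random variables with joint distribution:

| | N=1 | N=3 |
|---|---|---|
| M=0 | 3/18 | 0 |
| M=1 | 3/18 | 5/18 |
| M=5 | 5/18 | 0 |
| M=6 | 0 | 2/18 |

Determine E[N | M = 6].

P(M = 6) = 1/9.
Σ N·P over the event = 3·(2/18) = 1/3.
E[N | M = 6] = (1/3) / (1/9) = 3.

3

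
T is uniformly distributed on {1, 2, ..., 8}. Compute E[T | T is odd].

4

Given T is odd, T is equally likely to be any of {1, 3, 5, 7}.
E[T | T is odd] = (1 + 3 + 5 + 7) / 4 = 4.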